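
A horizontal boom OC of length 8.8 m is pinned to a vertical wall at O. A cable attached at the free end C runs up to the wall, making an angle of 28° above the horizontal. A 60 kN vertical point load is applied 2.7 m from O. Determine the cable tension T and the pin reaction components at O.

ΣM about O: T·sin28°·8.8 − 60·2.7 = 0 → T = 162/(8.8·0.469472) = 39.2123 ≈ 39.21 kN.
ΣF_x = 0: O_x − T·cos28° = 0 → O_x = 39.2123 × 0.882948 = 34.62 kN.
ΣF_y = 0: O_y + T·sin28° − 60 = 0 → O_y = 60 − 39.2123 × 0.469472 = 41.59 kN.

T = 39.21 kN, O_x = 34.62 kN, O_y = 41.59 kN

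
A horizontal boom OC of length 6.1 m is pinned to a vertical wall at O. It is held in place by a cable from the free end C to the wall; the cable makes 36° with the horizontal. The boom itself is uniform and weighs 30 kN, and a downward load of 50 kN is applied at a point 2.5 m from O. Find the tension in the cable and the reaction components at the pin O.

ΣM about O: T·sin36°·6.1 − 30·3.05 − 50·2.5 = 0 → T = 216.5/(6.1·0.587785) = 60.3823 ≈ 60.38 kN.
ΣF_x = 0: O_x − T·cos36° = 0 → O_x = 60.3823 × 0.809017 = 48.85 kN.
ΣF_y = 0: O_y + T·sin36° − 30 − 50 = 0 → O_y = 80 − 60.3823 × 0.587785 = 44.51 kN.

T = 60.38 kN, O_x = 48.85 kN, O_y = 44.51 kN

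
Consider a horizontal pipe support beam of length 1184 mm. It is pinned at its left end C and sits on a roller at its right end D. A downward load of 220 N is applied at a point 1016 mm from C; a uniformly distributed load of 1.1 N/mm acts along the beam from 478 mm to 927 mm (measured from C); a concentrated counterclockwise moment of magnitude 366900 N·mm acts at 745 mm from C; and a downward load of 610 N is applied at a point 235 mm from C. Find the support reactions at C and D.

C_x = 0, C_y = 1031 N, D_y = 293.0 N

Resultant of the distributed load: 1.1 × 449 = 493.9 N at 702.5 mm from C.
Taking moments about C: D_y·1184 − 220·1016 − (1.1·449)·702.5 + 366900 − 610·235 = 0 → D_y = 346934.75/1184 = 293.019 ≈ 293.0 N.
ΣF_y = 0: C_y + 293.019 − 220 − 1.1·449 − 610 = 0 → C_y = 1031 N.
ΣF_x = 0: no horizontal applied forces, so C_x = 0.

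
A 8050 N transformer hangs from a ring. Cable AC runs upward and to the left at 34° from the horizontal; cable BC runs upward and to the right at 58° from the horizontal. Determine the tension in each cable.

ΣF_x = 0: −T_AC·cos34° + T_BC·cos58° = 0 → T_BC = 1.56446·T_AC.
ΣF_y = 0: T_AC·sin34° + T_BC·sin58° = 8050.
Substitute: T_AC·(0.559193 + 1.56446·0.848048) = 8050 → T_AC = 4268.45 ≈ 4268 N.
Then T_BC = 1.56446 × 4268.45 = 6678 N.

T_AC = 4268 N, T_BC = 6678 N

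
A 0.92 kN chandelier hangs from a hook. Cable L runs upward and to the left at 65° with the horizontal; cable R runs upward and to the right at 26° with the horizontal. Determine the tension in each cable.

ΣF_x = 0: −T_L·cos65° + T_R·cos26° = 0 → T_R = 0.470206·T_L.
ΣF_y = 0: T_L·sin65° + T_R·sin26° = 0.92.
Substitute: T_L·(0.906308 + 0.470206·0.438371) = 0.92 → T_L = 0.827016 ≈ 0.8270 kN.
Then T_R = 0.470206 × 0.827016 = 0.3889 kN.

T_L = 0.8270 kN, T_R = 0.3889 kN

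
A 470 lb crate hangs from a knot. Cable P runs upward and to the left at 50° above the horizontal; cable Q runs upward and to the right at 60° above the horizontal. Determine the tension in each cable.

T_P = 250.1 lb, T_Q = 321.5 lb

ΣF_x = 0: −T_P·cos50° + T_Q·cos60° = 0 → T_Q = 1.28558·T_P.
ΣF_y = 0: T_P·sin50° + T_Q·sin60° = 470.
Substitute: T_P·(0.766044 + 1.28558·0.866025) = 470 → T_P = 250.081 ≈ 250.1 lb.
Then T_Q = 1.28558 × 250.081 = 321.5 lb.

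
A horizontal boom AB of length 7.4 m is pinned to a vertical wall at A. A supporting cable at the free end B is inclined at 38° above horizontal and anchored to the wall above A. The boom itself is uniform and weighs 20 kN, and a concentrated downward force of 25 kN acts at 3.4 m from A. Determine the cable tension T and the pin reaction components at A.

ΣM about A: T·sin38°·7.4 − 20·3.7 − 25·3.4 = 0 → T = 159/(7.4·0.615661) = 34.8999 ≈ 34.90 kN.
ΣF_x = 0: A_x − T·cos38° = 0 → A_x = 34.8999 × 0.788011 = 27.50 kN.
ΣF_y = 0: A_y + T·sin38° − 20 − 25 = 0 → A_y = 45 − 34.8999 × 0.615661 = 23.51 kN.

T = 34.90 kN, A_x = 27.50 kN, A_y = 23.51 kN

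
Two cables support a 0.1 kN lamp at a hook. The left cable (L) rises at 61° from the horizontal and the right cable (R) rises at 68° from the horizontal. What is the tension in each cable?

T_L = 0.04820 kN, T_R = 0.06238 kN

ΣF_x = 0: −T_L·cos61° + T_R·cos68° = 0 → T_R = 1.29418·T_L.
ΣF_y = 0: T_L·sin61° + T_R·sin68° = 0.1.
Substitute: T_L·(0.87462 + 1.29418·0.927184) = 0.1 → T_L = 0.0482029 ≈ 0.04820 kN.
Then T_R = 1.29418 × 0.0482029 = 0.06238 kN.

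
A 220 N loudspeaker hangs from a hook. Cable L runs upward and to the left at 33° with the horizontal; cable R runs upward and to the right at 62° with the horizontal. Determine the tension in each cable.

ΣF_x = 0: −T_L·cos33° + T_R·cos62° = 0 → T_R = 1.78641·T_L.
ΣF_y = 0: T_L·sin33° + T_R·sin62° = 220.
Substitute: T_L·(0.544639 + 1.78641·0.882948) = 220 → T_L = 103.678 ≈ 103.7 N.
Then T_R = 1.78641 × 103.678 = 185.2 N.

T_L = 103.7 N, T_R = 185.2 N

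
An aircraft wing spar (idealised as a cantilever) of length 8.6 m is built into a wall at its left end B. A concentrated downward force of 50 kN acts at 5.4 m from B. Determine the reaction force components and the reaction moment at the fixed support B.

B_x = 0, B_y = 50.00 kN, M_B = 270.0 kN·m

ΣF_x = 0: B_x = 0.
ΣF_y = 0: B_y − 50 = 0 → B_y = 50.00 kN.
ΣM about B: M_B − 50·5.4 = 0 → M_B = 270.0 kN·m.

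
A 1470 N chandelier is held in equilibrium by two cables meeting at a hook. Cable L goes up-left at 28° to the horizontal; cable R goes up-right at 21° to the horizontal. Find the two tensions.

ΣF_x = 0: −T_L·cos28° + T_R·cos21° = 0 → T_R = 0.945765·T_L.
ΣF_y = 0: T_L·sin28° + T_R·sin21° = 1470.
Substitute: T_L·(0.469472 + 0.945765·0.358368) = 1470 → T_L = 1818.4 ≈ 1818 N.
Then T_R = 0.945765 × 1818.4 = 1720 N.

T_L = 1818 N, T_R = 1720 N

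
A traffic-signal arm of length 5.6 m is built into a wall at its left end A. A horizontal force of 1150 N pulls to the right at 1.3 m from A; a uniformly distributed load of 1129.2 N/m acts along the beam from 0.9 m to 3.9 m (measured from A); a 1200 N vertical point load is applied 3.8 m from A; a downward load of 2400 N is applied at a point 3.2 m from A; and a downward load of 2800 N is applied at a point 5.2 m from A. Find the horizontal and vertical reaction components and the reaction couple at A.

A_x = -1150 N, A_y = 9788 N, M_A = 34930 N·m

Resultant of the distributed load: 1129.2 × 3 = 3387.6 N at 2.4 m from A.
ΣF_x = 0: A_x + 1150 = 0 → A_x = -1150 N.
ΣF_y = 0: A_y − 1129.2·3 − 1200 − 2400 − 2800 = 0 → A_y = 9788 N.
ΣM about A: M_A − (1129.2·3)·2.4 − 1200·3.8 − 2400·3.2 − 2800·5.2 = 0 → M_A = 34930 N·m.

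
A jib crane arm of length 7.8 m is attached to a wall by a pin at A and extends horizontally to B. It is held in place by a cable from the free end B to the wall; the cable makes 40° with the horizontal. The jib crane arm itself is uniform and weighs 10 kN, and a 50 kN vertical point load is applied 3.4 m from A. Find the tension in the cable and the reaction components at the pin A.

T = 41.69 kN, A_x = 31.93 kN, A_y = 33.21 kN

ΣM about A: T·sin40°·7.8 − 10·3.9 − 50·3.4 = 0 → T = 209/(7.8·0.642788) = 41.6854 ≈ 41.69 kN.
ΣF_x = 0: A_x − T·cos40° = 0 → A_x = 41.6854 × 0.766044 = 31.93 kN.
ΣF_y = 0: A_y + T·sin40° − 10 − 50 = 0 → A_y = 60 − 41.6854 × 0.642788 = 33.21 kN.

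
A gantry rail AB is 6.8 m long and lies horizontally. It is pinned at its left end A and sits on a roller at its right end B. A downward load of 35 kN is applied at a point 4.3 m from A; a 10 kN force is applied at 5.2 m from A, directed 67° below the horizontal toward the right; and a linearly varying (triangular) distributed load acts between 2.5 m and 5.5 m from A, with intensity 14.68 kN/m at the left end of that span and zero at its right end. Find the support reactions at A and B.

Resultant of the triangular load: ½ × 14.68 × 3 = 22.02 kN, acting at 3.5 m from A (one-third of the span from the peak).
Taking moments about A: B_y·6.8 − 35·4.3 − 10·sin67°·5.2 − (½·14.68·3)·3.5 = 0 → B_y = 275.436/6.8 = 40.5053 ≈ 40.51 kN.
ΣF_y = 0: A_y + 40.5053 − 35 − 10·sin67° − ½·14.68·3 = 0 → A_y = 25.72 kN.
ΣF_x = 0: A_x + 10·cos67° = 0 → A_x = -3.907 kN.

A_x = -3.907 kN, A_y = 25.72 kN, B_y = 40.51 kN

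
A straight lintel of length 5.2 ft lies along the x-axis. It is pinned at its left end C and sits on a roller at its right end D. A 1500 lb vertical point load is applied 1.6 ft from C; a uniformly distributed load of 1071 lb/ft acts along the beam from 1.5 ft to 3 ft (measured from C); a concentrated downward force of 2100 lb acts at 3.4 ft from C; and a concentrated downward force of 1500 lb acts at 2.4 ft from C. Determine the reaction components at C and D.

C_x = 0, C_y = 3484 lb, D_y = 3222 lb

Resultant of the distributed load: 1071 × 1.5 = 1606.5 lb at 2.25 ft from C.
Taking moments about C: D_y·5.2 − 1500·1.6 − (1071·1.5)·2.25 − 2100·3.4 − 1500·2.4 = 0 → D_y = 16754.625/5.2 = 3222.04 ≈ 3222 lb.
ΣF_y = 0: C_y + 3222.04 − 1500 − 1071·1.5 − 2100 − 1500 = 0 → C_y = 3484 lb.
ΣF_x = 0: no horizontal applied forces, so C_x = 0.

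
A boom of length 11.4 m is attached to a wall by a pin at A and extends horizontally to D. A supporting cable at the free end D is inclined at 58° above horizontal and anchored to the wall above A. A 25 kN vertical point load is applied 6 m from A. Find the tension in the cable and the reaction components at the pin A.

T = 15.52 kN, A_x = 8.222 kN, A_y = 11.84 kN

ΣM about A: T·sin58°·11.4 − 25·6 = 0 → T = 150/(11.4·0.848048) = 15.5155 ≈ 15.52 kN.
ΣF_x = 0: A_x − T·cos58° = 0 → A_x = 15.5155 × 0.529919 = 8.222 kN.
ΣF_y = 0: A_y + T·sin58° − 25 = 0 → A_y = 25 − 15.5155 × 0.848048 = 11.84 kN.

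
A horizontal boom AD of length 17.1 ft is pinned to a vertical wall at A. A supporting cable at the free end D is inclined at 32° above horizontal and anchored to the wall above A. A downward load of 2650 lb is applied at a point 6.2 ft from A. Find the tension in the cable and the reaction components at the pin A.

ΣM about A: T·sin32°·17.1 − 2650·6.2 = 0 → T = 16430/(17.1·0.529919) = 1813.14 ≈ 1813 lb.
ΣF_x = 0: A_x − T·cos32° = 0 → A_x = 1813.14 × 0.848048 = 1538 lb.
ΣF_y = 0: A_y + T·sin32° − 2650 = 0 → A_y = 2650 − 1813.14 × 0.529919 = 1689 lb.

T = 1813 lb, A_x = 1538 lb, A_y = 1689 lb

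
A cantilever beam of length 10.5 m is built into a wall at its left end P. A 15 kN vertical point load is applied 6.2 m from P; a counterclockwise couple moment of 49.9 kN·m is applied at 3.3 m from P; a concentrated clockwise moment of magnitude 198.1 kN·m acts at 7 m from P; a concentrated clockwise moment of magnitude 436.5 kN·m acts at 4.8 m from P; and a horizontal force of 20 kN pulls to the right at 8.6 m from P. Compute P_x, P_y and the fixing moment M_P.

P_x = -20.00 kN, P_y = 15.00 kN, M_P = 677.7 kN·m

ΣF_x = 0: P_x + 20 = 0 → P_x = -20.00 kN.
ΣF_y = 0: P_y − 15 = 0 → P_y = 15.00 kN.
ΣM about P: M_P − 15·6.2 + 49.9 − 198.1 − 436.5 = 0 → M_P = 677.7 kN·m.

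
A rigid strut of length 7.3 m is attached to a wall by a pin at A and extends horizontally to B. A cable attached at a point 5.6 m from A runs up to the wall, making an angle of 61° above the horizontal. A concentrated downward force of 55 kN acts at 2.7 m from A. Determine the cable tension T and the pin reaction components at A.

ΣM about A: T·sin61°·5.6 − 55·2.7 = 0 → T = 148.5/(5.6·0.87462) = 30.3193 ≈ 30.32 kN.
ΣF_x = 0: A_x − T·cos61° = 0 → A_x = 30.3193 × 0.48481 = 14.70 kN.
ΣF_y = 0: A_y + T·sin61° − 55 = 0 → A_y = 55 − 30.3193 × 0.87462 = 28.48 kN.

T = 30.32 kN, A_x = 14.70 kN, A_y = 28.48 kN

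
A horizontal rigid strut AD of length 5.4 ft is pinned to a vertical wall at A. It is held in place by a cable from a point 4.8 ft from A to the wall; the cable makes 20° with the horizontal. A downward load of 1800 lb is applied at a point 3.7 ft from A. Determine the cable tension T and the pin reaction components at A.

T = 4057 lb, A_x = 3812 lb, A_y = 412.5 lb

ΣM about A: T·sin20°·4.8 − 1800·3.7 = 0 → T = 6660/(4.8·0.34202) = 4056.78 ≈ 4057 lb.
ΣF_x = 0: A_x − T·cos20° = 0 → A_x = 4056.78 × 0.939693 = 3812 lb.
ΣF_y = 0: A_y + T·sin20° − 1800 = 0 → A_y = 1800 − 4056.78 × 0.34202 = 412.5 lb.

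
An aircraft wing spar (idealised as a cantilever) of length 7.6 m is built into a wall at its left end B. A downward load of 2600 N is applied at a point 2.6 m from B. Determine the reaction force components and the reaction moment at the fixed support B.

ΣF_x = 0: B_x = 0.
ΣF_y = 0: B_y − 2600 = 0 → B_y = 2600 N.
ΣM about B: M_B − 2600·2.6 = 0 → M_B = 6760 N·m.

B_x = 0, B_y = 2600 N, M_B = 6760 N·m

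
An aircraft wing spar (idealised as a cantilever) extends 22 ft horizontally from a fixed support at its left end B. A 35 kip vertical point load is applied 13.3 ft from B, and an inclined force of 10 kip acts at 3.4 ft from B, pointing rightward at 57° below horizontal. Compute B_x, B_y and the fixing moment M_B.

ΣF_x = 0: B_x + 10·cos57° = 0 → B_x = -5.446 kip.
ΣF_y = 0: B_y − 35 − 10·sin57° = 0 → B_y = 43.39 kip.
ΣM about B: M_B − 35·13.3 − 10·sin57°·3.4 = 0 → M_B = 494.0 kip·ft.

B_x = -5.446 kip, B_y = 43.39 kip, M_B = 494.0 kip·ft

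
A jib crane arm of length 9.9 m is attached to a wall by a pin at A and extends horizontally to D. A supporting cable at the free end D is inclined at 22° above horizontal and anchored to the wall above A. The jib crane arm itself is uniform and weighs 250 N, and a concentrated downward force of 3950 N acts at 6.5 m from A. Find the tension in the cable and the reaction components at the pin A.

T = 7257 N, A_x = 6728 N, A_y = 1482 N

ΣM about A: T·sin22°·9.9 − 250·4.95 − 3950·6.5 = 0 → T = 26912.5/(9.9·0.374607) = 7256.76 ≈ 7257 N.
ΣF_x = 0: A_x − T·cos22° = 0 → A_x = 7256.76 × 0.927184 = 6728 N.
ΣF_y = 0: A_y + T·sin22° − 250 − 3950 = 0 → A_y = 4200 − 7256.76 × 0.374607 = 1482 N.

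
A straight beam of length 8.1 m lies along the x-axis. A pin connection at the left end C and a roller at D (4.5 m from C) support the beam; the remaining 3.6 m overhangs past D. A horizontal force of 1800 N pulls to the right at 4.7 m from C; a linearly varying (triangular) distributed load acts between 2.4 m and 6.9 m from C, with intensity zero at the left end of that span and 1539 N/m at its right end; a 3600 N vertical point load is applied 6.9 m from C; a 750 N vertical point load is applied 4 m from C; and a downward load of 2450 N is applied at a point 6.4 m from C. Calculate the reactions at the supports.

C_x = -1800 N, C_y = -3564 N, D_y = 13830 N

Resultant of the triangular load: ½ × 1539 × 4.5 = 3462.75 N, acting at 5.4 m from C (one-third of the span from the peak).
ΣM about C: D_y·4.5 − (½·1539·4.5)·5.4 − 3600·6.9 − 750·4 − 2450·6.4 = 0 → D_y = 62218.85/4.5 = 13826.4 ≈ 13830 N.
ΣF_y = 0: C_y + 13826.4 − ½·1539·4.5 − 3600 − 750 − 2450 = 0 → C_y = -3564 N.
ΣF_x = 0: C_x + 1800 = 0 → C_x = -1800 N.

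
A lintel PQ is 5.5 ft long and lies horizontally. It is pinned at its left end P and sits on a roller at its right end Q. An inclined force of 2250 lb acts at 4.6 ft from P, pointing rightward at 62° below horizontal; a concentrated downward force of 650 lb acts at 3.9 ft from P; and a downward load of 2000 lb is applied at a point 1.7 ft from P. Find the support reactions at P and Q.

Moments about P: Q_y·5.5 − 2250·sin62°·4.6 − 650·3.9 − 2000·1.7 = 0 → Q_y = 15073.5/5.5 = 2740.64 ≈ 2741 lb.
ΣF_y = 0: P_y + 2740.64 − 2250·sin62° − 650 − 2000 = 0 → P_y = 1896 lb.
ΣF_x = 0: P_x + 2250·cos62° = 0 → P_x = -1056 lb.

P_x = -1056 lb, P_y = 1896 lb, Q_y = 2741 lb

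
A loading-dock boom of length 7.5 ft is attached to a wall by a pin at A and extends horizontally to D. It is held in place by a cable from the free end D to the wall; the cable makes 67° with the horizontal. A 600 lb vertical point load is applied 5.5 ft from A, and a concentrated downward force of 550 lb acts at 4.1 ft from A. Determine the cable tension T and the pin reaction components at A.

T = 804.6 lb, A_x = 314.4 lb, A_y = 409.3 lb

ΣM about A: T·sin67°·7.5 − 600·5.5 − 550·4.1 = 0 → T = 5555/(7.5·0.920505) = 804.631 ≈ 804.6 lb.
ΣF_x = 0: A_x − T·cos67° = 0 → A_x = 804.631 × 0.390731 = 314.4 lb.
ΣF_y = 0: A_y + T·sin67° − 600 − 550 = 0 → A_y = 1150 − 804.631 × 0.920505 = 409.3 lb.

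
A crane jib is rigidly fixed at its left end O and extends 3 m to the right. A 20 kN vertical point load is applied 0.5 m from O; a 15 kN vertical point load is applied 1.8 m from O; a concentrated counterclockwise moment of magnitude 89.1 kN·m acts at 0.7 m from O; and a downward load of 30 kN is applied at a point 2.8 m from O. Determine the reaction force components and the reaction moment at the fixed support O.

O_x = 0, O_y = 65.00 kN, M_O = 31.90 kN·m

ΣF_x = 0: O_x = 0.
ΣF_y = 0: O_y − 20 − 15 − 30 = 0 → O_y = 65.00 kN.
ΣM about O: M_O − 20·0.5 − 15·1.8 + 89.1 − 30·2.8 = 0 → M_O = 31.90 kN·m.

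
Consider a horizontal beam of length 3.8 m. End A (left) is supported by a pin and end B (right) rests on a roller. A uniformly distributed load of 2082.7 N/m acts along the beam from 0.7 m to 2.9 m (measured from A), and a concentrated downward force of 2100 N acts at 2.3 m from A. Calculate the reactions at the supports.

Resultant of the distributed load: 2082.7 × 2.2 = 4581.94 N at 1.8 m from A.
Taking moments about A: B_y·3.8 − (2082.7·2.2)·1.8 − 2100·2.3 = 0 → B_y = 13077.492/3.8 = 3441.45 ≈ 3441 N.
ΣF_y = 0: A_y + 3441.45 − 2082.7·2.2 − 2100 = 0 → A_y = 3240 N.
ΣF_x = 0: no horizontal applied forces, so A_x = 0.

A_x = 0, A_y = 3240 N, B_y = 3441 N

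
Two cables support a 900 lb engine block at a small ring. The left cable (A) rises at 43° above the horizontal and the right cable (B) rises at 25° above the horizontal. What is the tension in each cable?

ΣF_x = 0: −T_A·cos43° + T_B·cos25° = 0 → T_B = 0.80696·T_A.
ΣF_y = 0: T_A·sin43° + T_B·sin25° = 900.
Substitute: T_A·(0.681998 + 0.80696·0.422618) = 900 → T_A = 879.736 ≈ 879.7 lb.
Then T_B = 0.80696 × 879.736 = 709.9 lb.

T_A = 879.7 lb, T_B = 709.9 lb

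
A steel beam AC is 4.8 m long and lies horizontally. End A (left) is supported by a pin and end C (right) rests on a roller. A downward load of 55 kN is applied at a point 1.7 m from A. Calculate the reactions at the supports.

ΣM about A: C_y·4.8 − 55·1.7 = 0 → C_y = 93.5/4.8 = 19.4792 ≈ 19.48 kN.
ΣF_y = 0: A_y + 19.4792 − 55 = 0 → A_y = 35.52 kN.
ΣF_x = 0: no horizontal applied forces, so A_x = 0.

A_x = 0, A_y = 35.52 kN, C_y = 19.48 kN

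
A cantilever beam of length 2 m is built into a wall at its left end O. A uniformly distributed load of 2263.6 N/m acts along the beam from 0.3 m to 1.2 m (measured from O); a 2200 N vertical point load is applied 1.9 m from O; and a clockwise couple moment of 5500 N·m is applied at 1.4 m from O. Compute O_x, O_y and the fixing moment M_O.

Resultant of the distributed load: 2263.6 × 0.9 = 2037.24 N at 0.75 m from O.
ΣF_x = 0: O_x = 0.
ΣF_y = 0: O_y − 2263.6·0.9 − 2200 = 0 → O_y = 4237 N.
ΣM about O: M_O − (2263.6·0.9)·0.75 − 2200·1.9 − 5500 = 0 → M_O = 11210 N·m.

O_x = 0, O_y = 4237 N, M_O = 11210 N·m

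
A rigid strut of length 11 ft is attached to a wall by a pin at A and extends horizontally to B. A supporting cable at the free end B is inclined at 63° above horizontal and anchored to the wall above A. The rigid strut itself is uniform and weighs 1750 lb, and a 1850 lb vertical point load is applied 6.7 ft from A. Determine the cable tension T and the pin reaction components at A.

T = 2247 lb, A_x = 1020 lb, A_y = 1598 lb

ΣM about A: T·sin63°·11 − 1750·5.5 − 1850·6.7 = 0 → T = 22020/(11·0.891007) = 2246.69 ≈ 2247 lb.
ΣF_x = 0: A_x − T·cos63° = 0 → A_x = 2246.69 × 0.45399 = 1020 lb.
ΣF_y = 0: A_y + T·sin63° − 1750 − 1850 = 0 → A_y = 3600 − 2246.69 × 0.891007 = 1598 lb.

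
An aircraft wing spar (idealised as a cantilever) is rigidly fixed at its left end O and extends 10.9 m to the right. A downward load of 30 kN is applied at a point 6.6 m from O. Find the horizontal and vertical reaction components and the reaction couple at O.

O_x = 0, O_y = 30.00 kN, M_O = 198.0 kN·m

ΣF_x = 0: O_x = 0.
ΣF_y = 0: O_y − 30 = 0 → O_y = 30.00 kN.
ΣM about O: M_O − 30·6.6 = 0 → M_O = 198.0 kN·m.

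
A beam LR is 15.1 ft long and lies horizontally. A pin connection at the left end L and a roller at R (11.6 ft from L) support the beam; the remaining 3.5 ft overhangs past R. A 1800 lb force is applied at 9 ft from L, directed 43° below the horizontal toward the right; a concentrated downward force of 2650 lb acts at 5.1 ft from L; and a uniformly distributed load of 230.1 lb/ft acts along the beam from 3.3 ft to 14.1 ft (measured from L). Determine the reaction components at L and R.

L_x = -1316 lb, L_y = 2381 lb, R_y = 3981 lb

Resultant of the distributed load: 230.1 × 10.8 = 2485.08 lb at 8.7 ft from L.
Taking moments about L: R_y·11.6 − 1800·sin43°·9 − 2650·5.1 − (230.1·10.8)·8.7 = 0 → R_y = 46183.6/11.6 = 3981.34 ≈ 3981 lb.
ΣF_y = 0: L_y + 3981.34 − 1800·sin43° − 2650 − 230.1·10.8 = 0 → L_y = 2381 lb.
ΣF_x = 0: L_x + 1800·cos43° = 0 → L_x = -1316 lb.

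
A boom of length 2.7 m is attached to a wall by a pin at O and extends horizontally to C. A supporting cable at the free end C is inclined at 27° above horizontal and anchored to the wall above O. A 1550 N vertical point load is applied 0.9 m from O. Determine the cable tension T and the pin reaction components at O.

T = 1138 N, O_x = 1014 N, O_y = 1033 N

ΣM about O: T·sin27°·2.7 − 1550·0.9 = 0 → T = 1395/(2.7·0.45399) = 1138.06 ≈ 1138 N.
ΣF_x = 0: O_x − T·cos27° = 0 → O_x = 1138.06 × 0.891007 = 1014 N.
ΣF_y = 0: O_y + T·sin27° − 1550 = 0 → O_y = 1550 − 1138.06 × 0.45399 = 1033 N.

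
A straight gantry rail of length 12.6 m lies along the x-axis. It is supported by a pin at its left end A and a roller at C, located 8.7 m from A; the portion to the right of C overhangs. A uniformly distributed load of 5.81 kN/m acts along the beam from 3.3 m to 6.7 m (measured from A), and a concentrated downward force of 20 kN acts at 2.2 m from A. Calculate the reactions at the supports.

A_x = 0, A_y = 23.34 kN, C_y = 16.41 kN

Resultant of the distributed load: 5.81 × 3.4 = 19.754 kN at 5 m from A.
ΣM about A: C_y·8.7 − (5.81·3.4)·5 − 20·2.2 = 0 → C_y = 142.77/8.7 = 16.4103 ≈ 16.41 kN.
ΣF_y = 0: A_y + 16.4103 − 5.81·3.4 − 20 = 0 → A_y = 23.34 kN.
ΣF_x = 0: no horizontal applied forces, so A_x = 0.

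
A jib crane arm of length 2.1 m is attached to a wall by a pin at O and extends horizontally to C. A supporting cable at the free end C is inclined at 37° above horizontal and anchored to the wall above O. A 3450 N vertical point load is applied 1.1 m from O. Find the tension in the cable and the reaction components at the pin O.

T = 3003 N, O_x = 2398 N, O_y = 1643 N

ΣM about O: T·sin37°·2.1 − 3450·1.1 = 0 → T = 3795/(2.1·0.601815) = 3002.82 ≈ 3003 N.
ΣF_x = 0: O_x − T·cos37° = 0 → O_x = 3002.82 × 0.798636 = 2398 N.
ΣF_y = 0: O_y + T·sin37° − 3450 = 0 → O_y = 3450 − 3002.82 × 0.601815 = 1643 N.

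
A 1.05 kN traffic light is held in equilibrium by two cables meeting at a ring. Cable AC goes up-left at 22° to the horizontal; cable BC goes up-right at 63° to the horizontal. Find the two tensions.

ΣF_x = 0: −T_AC·cos22° + T_BC·cos63° = 0 → T_BC = 2.0423·T_AC.
ΣF_y = 0: T_AC·sin22° + T_BC·sin63° = 1.05.
Substitute: T_AC·(0.374607 + 2.0423·0.891007) = 1.05 → T_AC = 0.47851 ≈ 0.4785 kN.
Then T_BC = 2.0423 × 0.47851 = 0.9773 kN.

T_AC = 0.4785 kN, T_BC = 0.9773 kN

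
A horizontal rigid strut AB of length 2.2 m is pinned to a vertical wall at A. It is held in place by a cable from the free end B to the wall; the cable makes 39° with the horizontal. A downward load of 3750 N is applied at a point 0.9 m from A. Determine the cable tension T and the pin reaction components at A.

ΣM about A: T·sin39°·2.2 − 3750·0.9 = 0 → T = 3375/(2.2·0.62932) = 2437.7 ≈ 2438 N.
ΣF_x = 0: A_x − T·cos39° = 0 → A_x = 2437.7 × 0.777146 = 1894 N.
ΣF_y = 0: A_y + T·sin39° − 3750 = 0 → A_y = 3750 − 2437.7 × 0.62932 = 2216 N.

T = 2438 N, A_x = 1894 N, A_y = 2216 N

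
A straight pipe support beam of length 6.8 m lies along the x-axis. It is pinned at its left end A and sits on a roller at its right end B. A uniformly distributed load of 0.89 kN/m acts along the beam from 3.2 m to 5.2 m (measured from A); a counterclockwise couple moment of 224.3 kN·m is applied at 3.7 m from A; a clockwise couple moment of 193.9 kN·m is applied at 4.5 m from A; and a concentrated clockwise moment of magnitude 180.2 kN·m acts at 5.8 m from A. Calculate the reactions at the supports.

A_x = 0, A_y = -21.35 kN, B_y = 23.13 kN

Resultant of the distributed load: 0.89 × 2 = 1.78 kN at 4.2 m from A.
ΣM about A: B_y·6.8 − (0.89·2)·4.2 + 224.3 − 193.9 − 180.2 = 0 → B_y = 157.276/6.8 = 23.1288 ≈ 23.13 kN.
ΣF_y = 0: A_y + 23.1288 − 0.89·2 = 0 → A_y = -21.35 kN.
ΣF_x = 0: no horizontal applied forces, so A_x = 0.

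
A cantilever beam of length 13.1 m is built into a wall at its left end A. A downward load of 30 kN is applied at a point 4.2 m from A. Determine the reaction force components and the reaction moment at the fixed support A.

ΣF_x = 0: A_x = 0.
ΣF_y = 0: A_y − 30 = 0 → A_y = 30.00 kN.
ΣM about A: M_A − 30·4.2 = 0 → M_A = 126.0 kN·m.

A_x = 0, A_y = 30.00 kN, M_A = 126.0 kN·m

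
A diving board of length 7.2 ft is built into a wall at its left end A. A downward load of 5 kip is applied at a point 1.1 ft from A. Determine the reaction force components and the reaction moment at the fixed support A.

A_x = 0, A_y = 5.000 kip, M_A = 5.500 kip·ft

ΣF_x = 0: A_x = 0.
ΣF_y = 0: A_y − 5 = 0 → A_y = 5.000 kip.
ΣM about A: M_A − 5·1.1 = 0 → M_A = 5.500 kip·ft.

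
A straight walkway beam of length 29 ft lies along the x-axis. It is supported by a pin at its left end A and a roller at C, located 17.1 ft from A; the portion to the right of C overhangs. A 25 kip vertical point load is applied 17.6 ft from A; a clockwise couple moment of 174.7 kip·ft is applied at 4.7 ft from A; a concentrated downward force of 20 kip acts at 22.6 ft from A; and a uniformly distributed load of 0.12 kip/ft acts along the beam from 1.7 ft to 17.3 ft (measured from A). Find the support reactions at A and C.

A_x = 0, A_y = -16.55 kip, C_y = 63.42 kip

Resultant of the distributed load: 0.12 × 15.6 = 1.872 kip at 9.5 ft from A.
ΣM about A: C_y·17.1 − 25·17.6 − 174.7 − 20·22.6 − (0.12·15.6)·9.5 = 0 → C_y = 1084.484/17.1 = 63.4201 ≈ 63.42 kip.
ΣF_y = 0: A_y + 63.4201 − 25 − 20 − 0.12·15.6 = 0 → A_y = -16.55 kip.
ΣF_x = 0: no horizontal applied forces, so A_x = 0.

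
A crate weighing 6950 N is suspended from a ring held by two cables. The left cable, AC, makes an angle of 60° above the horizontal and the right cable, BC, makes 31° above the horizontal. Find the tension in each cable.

T_AC = 5958 N, T_BC = 3476 N

ΣF_x = 0: −T_AC·cos60° + T_BC·cos31° = 0 → T_BC = 0.583317·T_AC.
ΣF_y = 0: T_AC·sin60° + T_BC·sin31° = 6950.
Substitute: T_AC·(0.866025 + 0.583317·0.515038) = 6950 → T_AC = 5958.22 ≈ 5958 N.
Then T_BC = 0.583317 × 5958.22 = 3476 N.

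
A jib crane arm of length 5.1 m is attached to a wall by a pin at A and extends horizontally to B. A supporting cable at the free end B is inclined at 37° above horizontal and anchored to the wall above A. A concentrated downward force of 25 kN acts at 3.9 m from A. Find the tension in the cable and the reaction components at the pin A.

ΣM about A: T·sin37°·5.1 − 25·3.9 = 0 → T = 97.5/(5.1·0.601815) = 31.7667 ≈ 31.77 kN.
ΣF_x = 0: A_x − T·cos37° = 0 → A_x = 31.7667 × 0.798636 = 25.37 kN.
ΣF_y = 0: A_y + T·sin37° − 25 = 0 → A_y = 25 − 31.7667 × 0.601815 = 5.882 kN.

T = 31.77 kN, A_x = 25.37 kN, A_y = 5.882 kN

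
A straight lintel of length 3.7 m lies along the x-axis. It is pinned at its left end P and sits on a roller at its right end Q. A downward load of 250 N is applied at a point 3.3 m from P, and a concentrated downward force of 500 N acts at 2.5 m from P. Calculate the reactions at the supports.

P_x = 0, P_y = 189.2 N, Q_y = 560.8 N

ΣM about P: Q_y·3.7 − 250·3.3 − 500·2.5 = 0 → Q_y = 2075/3.7 = 560.811 ≈ 560.8 N.
ΣF_y = 0: P_y + 560.811 − 250 − 500 = 0 → P_y = 189.2 N.
ΣF_x = 0: no horizontal applied forces, so P_x = 0.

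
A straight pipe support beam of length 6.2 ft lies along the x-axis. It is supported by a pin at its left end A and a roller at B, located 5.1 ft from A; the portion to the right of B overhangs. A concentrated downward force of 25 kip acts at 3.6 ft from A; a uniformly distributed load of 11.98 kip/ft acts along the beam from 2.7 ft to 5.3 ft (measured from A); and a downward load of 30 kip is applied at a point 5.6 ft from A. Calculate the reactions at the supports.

Resultant of the distributed load: 11.98 × 2.6 = 31.148 kip at 4 ft from A.
Taking moments about A: B_y·5.1 − 25·3.6 − (11.98·2.6)·4 − 30·5.6 = 0 → B_y = 382.592/5.1 = 75.018 ≈ 75.02 kip.
ΣF_y = 0: A_y + 75.018 − 25 − 11.98·2.6 − 30 = 0 → A_y = 11.13 kip.
ΣF_x = 0: no horizontal applied forces, so A_x = 0.

A_x = 0, A_y = 11.13 kip, B_y = 75.02 kip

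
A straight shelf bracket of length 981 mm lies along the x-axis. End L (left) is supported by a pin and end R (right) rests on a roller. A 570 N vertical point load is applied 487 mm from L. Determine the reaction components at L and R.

Moments about L: R_y·981 − 570·487 = 0 → R_y = 277590/981 = 282.966 ≈ 283.0 N.
ΣF_y = 0: L_y + 282.966 − 570 = 0 → L_y = 287.0 N.
ΣF_x = 0: no horizontal applied forces, so L_x = 0.

L_x = 0, L_y = 287.0 N, R_y = 283.0 N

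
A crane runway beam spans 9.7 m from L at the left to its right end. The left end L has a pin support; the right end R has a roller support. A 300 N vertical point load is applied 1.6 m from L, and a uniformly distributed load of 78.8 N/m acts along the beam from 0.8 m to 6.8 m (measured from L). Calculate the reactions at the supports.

L_x = 0, L_y = 538.1 N, R_y = 234.7 N

Resultant of the distributed load: 78.8 × 6 = 472.8 N at 3.8 m from L.
Moments about L: R_y·9.7 − 300·1.6 − (78.8·6)·3.8 = 0 → R_y = 2276.64/9.7 = 234.705 ≈ 234.7 N.
ΣF_y = 0: L_y + 234.705 − 300 − 78.8·6 = 0 → L_y = 538.1 N.
ΣF_x = 0: no horizontal applied forces, so L_x = 0.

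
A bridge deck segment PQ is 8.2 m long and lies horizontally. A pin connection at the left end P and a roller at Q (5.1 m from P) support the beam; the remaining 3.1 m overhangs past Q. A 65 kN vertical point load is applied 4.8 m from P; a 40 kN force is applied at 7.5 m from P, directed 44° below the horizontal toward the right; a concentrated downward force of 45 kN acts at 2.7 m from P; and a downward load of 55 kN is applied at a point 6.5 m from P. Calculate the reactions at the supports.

Taking moments about P: Q_y·5.1 − 65·4.8 − 40·sin44°·7.5 − 45·2.7 − 55·6.5 = 0 → Q_y = 999.398/5.1 = 195.96 ≈ 196.0 kN.
ΣF_y = 0: P_y + 195.96 − 65 − 40·sin44° − 45 − 55 = 0 → P_y = -3.174 kN.
ΣF_x = 0: P_x + 40·cos44° = 0 → P_x = -28.77 kN.

P_x = -28.77 kN, P_y = -3.174 kN, Q_y = 196.0 kN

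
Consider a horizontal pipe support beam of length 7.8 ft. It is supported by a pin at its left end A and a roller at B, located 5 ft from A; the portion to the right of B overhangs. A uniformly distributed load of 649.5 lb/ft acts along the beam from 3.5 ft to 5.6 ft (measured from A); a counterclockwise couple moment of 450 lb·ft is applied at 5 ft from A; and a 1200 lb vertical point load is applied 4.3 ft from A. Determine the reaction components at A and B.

Resultant of the distributed load: 649.5 × 2.1 = 1363.95 lb at 4.55 ft from A.
ΣM about A: B_y·5 − (649.5·2.1)·4.55 + 450 − 1200·4.3 = 0 → B_y = 10915.9725/5 = 2183.19 ≈ 2183 lb.
ΣF_y = 0: A_y + 2183.19 − 649.5·2.1 − 1200 = 0 → A_y = 380.8 lb.
ΣF_x = 0: no horizontal applied forces, so A_x = 0.

A_x = 0, A_y = 380.8 lb, B_y = 2183 lb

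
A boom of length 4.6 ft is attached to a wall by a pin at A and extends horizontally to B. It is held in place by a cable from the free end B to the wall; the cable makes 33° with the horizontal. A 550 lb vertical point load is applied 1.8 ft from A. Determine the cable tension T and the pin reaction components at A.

T = 395.2 lb, A_x = 331.4 lb, A_y = 334.8 lb

ΣM about A: T·sin33°·4.6 − 550·1.8 = 0 → T = 990/(4.6·0.544639) = 395.156 ≈ 395.2 lb.
ΣF_x = 0: A_x − T·cos33° = 0 → A_x = 395.156 × 0.838671 = 331.4 lb.
ΣF_y = 0: A_y + T·sin33° − 550 = 0 → A_y = 550 − 395.156 × 0.544639 = 334.8 lb.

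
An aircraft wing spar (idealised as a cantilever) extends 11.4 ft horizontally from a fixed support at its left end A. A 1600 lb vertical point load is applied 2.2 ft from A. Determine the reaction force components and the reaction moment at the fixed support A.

ΣF_x = 0: A_x = 0.
ΣF_y = 0: A_y − 1600 = 0 → A_y = 1600 lb.
ΣM about A: M_A − 1600·2.2 = 0 → M_A = 3520 lb·ft.

A_x = 0, A_y = 1600 lb, M_A = 3520 lb·ft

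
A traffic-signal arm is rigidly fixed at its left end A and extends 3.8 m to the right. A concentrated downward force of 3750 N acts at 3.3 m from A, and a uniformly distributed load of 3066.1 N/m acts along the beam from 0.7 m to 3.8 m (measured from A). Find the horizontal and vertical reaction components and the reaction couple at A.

A_x = 0, A_y = 13250 N, M_A = 33760 N·m

Resultant of the distributed load: 3066.1 × 3.1 = 9504.91 N at 2.25 m from A.
ΣF_x = 0: A_x = 0.
ΣF_y = 0: A_y − 3750 − 3066.1·3.1 = 0 → A_y = 13250 N.
ΣM about A: M_A − 3750·3.3 − (3066.1·3.1)·2.25 = 0 → M_A = 33760 N·m.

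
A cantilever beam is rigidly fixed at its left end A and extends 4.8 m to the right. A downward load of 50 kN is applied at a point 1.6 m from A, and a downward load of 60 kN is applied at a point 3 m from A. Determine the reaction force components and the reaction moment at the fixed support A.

ΣF_x = 0: A_x = 0.
ΣF_y = 0: A_y − 50 − 60 = 0 → A_y = 110.0 kN.
ΣM about A: M_A − 50·1.6 − 60·3 = 0 → M_A = 260.0 kN·m.

A_x = 0, A_y = 110.0 kN, M_A = 260.0 kN·m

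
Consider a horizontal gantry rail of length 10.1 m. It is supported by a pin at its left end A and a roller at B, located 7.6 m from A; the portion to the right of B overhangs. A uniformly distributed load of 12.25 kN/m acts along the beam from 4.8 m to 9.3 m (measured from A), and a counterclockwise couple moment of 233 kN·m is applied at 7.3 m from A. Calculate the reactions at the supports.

A_x = 0, A_y = 34.65 kN, B_y = 20.48 kN

Resultant of the distributed load: 12.25 × 4.5 = 55.125 kN at 7.05 m from A.
Moments about A: B_y·7.6 − (12.25·4.5)·7.05 + 233 = 0 → B_y = 155.63125/7.6 = 20.4778 ≈ 20.48 kN.
ΣF_y = 0: A_y + 20.4778 − 12.25·4.5 = 0 → A_y = 34.65 kN.
ΣF_x = 0: no horizontal applied forces, so A_x = 0.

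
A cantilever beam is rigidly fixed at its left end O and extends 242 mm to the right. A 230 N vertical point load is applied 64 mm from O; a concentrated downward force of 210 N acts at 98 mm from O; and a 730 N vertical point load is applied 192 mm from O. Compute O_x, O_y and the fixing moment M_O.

O_x = 0, O_y = 1170 N, M_O = 175500 N·mm

ΣF_x = 0: O_x = 0.
ΣF_y = 0: O_y − 230 − 210 − 730 = 0 → O_y = 1170 N.
ΣM about O: M_O − 230·64 − 210·98 − 730·192 = 0 → M_O = 175500 N·mm.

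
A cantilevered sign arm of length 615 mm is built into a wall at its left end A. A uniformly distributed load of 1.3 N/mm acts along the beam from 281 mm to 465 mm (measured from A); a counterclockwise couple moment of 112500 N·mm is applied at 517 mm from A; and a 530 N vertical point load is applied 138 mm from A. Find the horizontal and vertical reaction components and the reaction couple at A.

A_x = 0, A_y = 769.2 N, M_A = 49860 N·mm

Resultant of the distributed load: 1.3 × 184 = 239.2 N at 373 mm from A.
ΣF_x = 0: A_x = 0.
ΣF_y = 0: A_y − 1.3·184 − 530 = 0 → A_y = 769.2 N.
ΣM about A: M_A − (1.3·184)·373 + 112500 − 530·138 = 0 → M_A = 49860 N·mm.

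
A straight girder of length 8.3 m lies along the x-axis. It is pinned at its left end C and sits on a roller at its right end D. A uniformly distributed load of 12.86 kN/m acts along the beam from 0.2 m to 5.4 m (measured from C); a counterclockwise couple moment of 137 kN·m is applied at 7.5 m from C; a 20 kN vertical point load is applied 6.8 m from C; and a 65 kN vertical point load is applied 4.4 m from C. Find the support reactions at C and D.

C_x = 0, C_y = 94.98 kN, D_y = 56.90 kN

Resultant of the distributed load: 12.86 × 5.2 = 66.872 kN at 2.8 m from C.
Moments about C: D_y·8.3 − (12.86·5.2)·2.8 + 137 − 20·6.8 − 65·4.4 = 0 → D_y = 472.2416/8.3 = 56.8966 ≈ 56.90 kN.
ΣF_y = 0: C_y + 56.8966 − 12.86·5.2 − 20 − 65 = 0 → C_y = 94.98 kN.
ΣF_x = 0: no horizontal applied forces, so C_x = 0.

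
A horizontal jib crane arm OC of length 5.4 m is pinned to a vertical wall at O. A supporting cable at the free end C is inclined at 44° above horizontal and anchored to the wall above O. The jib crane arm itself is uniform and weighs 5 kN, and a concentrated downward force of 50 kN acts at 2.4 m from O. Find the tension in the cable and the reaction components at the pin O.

T = 35.59 kN, O_x = 25.60 kN, O_y = 30.28 kN

ΣM about O: T·sin44°·5.4 − 5·2.7 − 50·2.4 = 0 → T = 133.5/(5.4·0.694658) = 35.5891 ≈ 35.59 kN.
ΣF_x = 0: O_x − T·cos44° = 0 → O_x = 35.5891 × 0.71934 = 25.60 kN.
ΣF_y = 0: O_y + T·sin44° − 5 − 50 = 0 → O_y = 55 − 35.5891 × 0.694658 = 30.28 kN.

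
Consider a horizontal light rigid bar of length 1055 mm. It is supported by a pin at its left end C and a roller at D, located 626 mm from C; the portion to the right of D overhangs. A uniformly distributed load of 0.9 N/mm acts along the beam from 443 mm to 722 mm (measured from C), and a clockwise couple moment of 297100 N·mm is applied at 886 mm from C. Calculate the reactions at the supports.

Resultant of the distributed load: 0.9 × 279 = 251.1 N at 582.5 mm from C.
Taking moments about C: D_y·626 − (0.9·279)·582.5 − 297100 = 0 → D_y = 443365.75/626 = 708.252 ≈ 708.3 N.
ΣF_y = 0: C_y + 708.252 − 0.9·279 = 0 → C_y = -457.2 N.
ΣF_x = 0: no horizontal applied forces, so C_x = 0.

C_x = 0, C_y = -457.2 N, D_y = 708.3 N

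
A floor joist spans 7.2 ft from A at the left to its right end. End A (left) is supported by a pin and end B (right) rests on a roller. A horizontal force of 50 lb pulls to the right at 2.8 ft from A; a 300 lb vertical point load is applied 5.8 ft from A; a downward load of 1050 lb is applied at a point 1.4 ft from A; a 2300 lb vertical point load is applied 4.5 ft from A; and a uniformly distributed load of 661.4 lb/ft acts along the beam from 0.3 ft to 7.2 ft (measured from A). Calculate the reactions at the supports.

A_x = -50.00 lb, A_y = 3953 lb, B_y = 4260 lb

Resultant of the distributed load: 661.4 × 6.9 = 4563.66 lb at 3.75 ft from A.
Moments about A: B_y·7.2 − 300·5.8 − 1050·1.4 − 2300·4.5 − (661.4·6.9)·3.75 = 0 → B_y = 30673.725/7.2 = 4260.24 ≈ 4260 lb.
ΣF_y = 0: A_y + 4260.24 − 300 − 1050 − 2300 − 661.4·6.9 = 0 → A_y = 3953 lb.
ΣF_x = 0: A_x + 50 = 0 → A_x = -50.00 lb.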